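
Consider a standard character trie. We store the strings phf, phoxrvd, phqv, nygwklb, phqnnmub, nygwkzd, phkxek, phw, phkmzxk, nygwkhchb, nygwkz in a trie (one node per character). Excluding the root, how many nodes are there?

Trie structure (* marks end of a word):
(root)
├─ n
│  └─ y
│     └─ g
│        └─ w
│           └─ k
│              ├─ h
│              │  └─ c
│              │     └─ h
│              │        └─ b *
│              ├─ l
│              │  └─ b *
│              └─ z *
│                 └─ d *
└─ p
   └─ h
      ├─ f *
      ├─ k
      │  ├─ m
      │  │  └─ z
      │  │     └─ x
      │  │        └─ k *
      │  └─ x
      │     └─ e
      │        └─ k *
      ├─ o
      │  └─ x
      │     └─ r
      │        └─ v
      │           └─ d *
      ├─ q
      │  ├─ n
      │  │  └─ n
      │  │     └─ m
      │  │        └─ u
      │  │           └─ b *
      │  └─ v *
      └─ w *
Counting every labelled node above: 37.

37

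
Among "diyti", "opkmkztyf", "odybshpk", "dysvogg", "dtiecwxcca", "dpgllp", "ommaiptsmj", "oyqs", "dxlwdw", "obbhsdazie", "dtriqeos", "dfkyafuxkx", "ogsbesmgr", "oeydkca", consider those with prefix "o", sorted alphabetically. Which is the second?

Words with prefix "o", in lexicographic order: "obbhsdazie", "odybshpk", "oeydkca", "ogsbesmgr", "ommaiptsmj", "opkmkztyf", "oyqs"
The 2nd is odybshpk.

odybshpk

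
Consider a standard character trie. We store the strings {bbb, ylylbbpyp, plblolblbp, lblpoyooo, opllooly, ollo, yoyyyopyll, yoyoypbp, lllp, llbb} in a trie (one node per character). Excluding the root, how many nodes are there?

61

Count nodes per top-level branch (shared prefixes stored once):
  'b'-branch (bbb): 3 nodes
  'l'-branch (lblpoyooo, llbb, lllp): 14 nodes
  'o'-branch (ollo, opllooly): 11 nodes
  'p'-branch (plblolblbp): 10 nodes
  'y'-branch (ylylbbpyp, yoyoypbp, yoyyyopyll): 23 nodes
Sum: 61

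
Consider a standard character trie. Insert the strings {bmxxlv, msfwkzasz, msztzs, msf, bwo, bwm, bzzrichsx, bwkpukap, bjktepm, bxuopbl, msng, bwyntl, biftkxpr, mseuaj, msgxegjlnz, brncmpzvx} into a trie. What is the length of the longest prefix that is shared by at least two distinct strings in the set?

Equivalently: take the maximum, over all pairs, of their longest common prefix length.
e.g. "msf" and "msfwkzasz" share the prefix "msf" of length 3; no pair shares a longer one.
Longest shared-prefix length: 3

3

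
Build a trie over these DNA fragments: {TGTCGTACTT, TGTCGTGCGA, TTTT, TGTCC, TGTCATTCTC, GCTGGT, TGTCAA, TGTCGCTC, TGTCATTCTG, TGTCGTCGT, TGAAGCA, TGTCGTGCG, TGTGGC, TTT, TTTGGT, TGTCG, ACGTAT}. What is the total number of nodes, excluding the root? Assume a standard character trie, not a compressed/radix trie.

Insert word by word; a character creates a node only if that edge doesn't already exist:
  "TGTCGTACTT" → 10 new (T, G, T, C, G, T, A, C, T, T)
  "TGTCGTGCGA" → prefix "TGTCGT" already present; 4 new (G, C, G, A)
  "TTTT" → prefix "T" already present; 3 new (T, T, T)
  "TGTCC" → prefix "TGTC" already present; 1 new (C)
  "TGTCATTCTC" → prefix "TGTC" already present; 6 new (A, T, T, C, T, C)
  "GCTGGT" → 6 new (G, C, T, G, G, T)
  "TGTCAA" → prefix "TGTCA" already present; 1 new (A)
  "TGTCGCTC" → prefix "TGTCG" already present; 3 new (C, T, C)
  "TGTCATTCTG" → prefix "TGTCATTCT" already present; 1 new (G)
  "TGTCGTCGT" → prefix "TGTCGT" already present; 3 new (C, G, T)
  "TGAAGCA" → prefix "TG" already present; 5 new (A, A, G, C, A)
  "TGTCGTGCG" → prefix "TGTCGTGCG" already present; 0 new (none)
  "TGTGGC" → prefix "TGT" already present; 3 new (G, G, C)
  "TTT" → prefix "TTT" already present; 0 new (none)
  "TTTGGT" → prefix "TTT" already present; 3 new (G, G, T)
  "TGTCG" → prefix "TGTCG" already present; 0 new (none)
  "ACGTAT" → 6 new (A, C, G, T, A, T)
Total nodes = 10 + 4 + 3 + 1 + 6 + 6 + 1 + 3 + 1 + 3 + 5 + 0 + 3 + 0 + 3 + 0 + 6 = 55

55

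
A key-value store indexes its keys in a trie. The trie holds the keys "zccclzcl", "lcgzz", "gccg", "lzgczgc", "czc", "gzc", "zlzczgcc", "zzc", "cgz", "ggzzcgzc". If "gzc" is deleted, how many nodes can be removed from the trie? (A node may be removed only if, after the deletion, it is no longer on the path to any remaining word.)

2

After clearing the end-marker at "gzc", prune upward until reaching a node still needed by another word.
The suffix "zc" (2 nodes) is used only by "gzc"; the node for "g" still has the child "c", so pruning stops there.
Nodes removed: 2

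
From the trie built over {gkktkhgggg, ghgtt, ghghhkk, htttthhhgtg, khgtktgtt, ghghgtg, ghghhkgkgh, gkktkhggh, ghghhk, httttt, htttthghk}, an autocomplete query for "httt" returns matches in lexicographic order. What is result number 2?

htttthhhgtg

DFS of the "httt" subtree visits, in order: "htttthghk", "htttthhhgtg", "httttt"
The 2nd is htttthhhgtg.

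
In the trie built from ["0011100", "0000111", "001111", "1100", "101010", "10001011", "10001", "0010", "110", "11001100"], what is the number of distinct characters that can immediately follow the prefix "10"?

Follow the path "10" to its node, then look at its outgoing edges.
Distinct next characters after "10": 0, 1.
That node has 2 child edges.

2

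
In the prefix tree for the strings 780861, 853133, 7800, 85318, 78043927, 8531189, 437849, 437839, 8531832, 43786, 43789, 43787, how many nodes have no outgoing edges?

Leaves are exactly the stored words that no other stored word extends.
Those words: "437839", "437849", "43786", "43787", "43789", "7800", "78043927", "780861", "8531189", "853133", "8531832"
Leaf count: 11

11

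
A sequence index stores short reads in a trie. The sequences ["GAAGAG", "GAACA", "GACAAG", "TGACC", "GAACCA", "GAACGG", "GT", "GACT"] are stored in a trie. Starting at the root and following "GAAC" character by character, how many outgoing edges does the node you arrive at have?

3

Walk "GAAC" from the root, arriving at one node.
Characters that immediately follow "GAAC" among the stored strings: {A, C, G}.
That node has 3 child edges.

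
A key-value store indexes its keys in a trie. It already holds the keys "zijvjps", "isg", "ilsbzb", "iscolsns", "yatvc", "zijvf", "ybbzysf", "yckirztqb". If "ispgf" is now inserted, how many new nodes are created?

3

"is" is already a path in the trie; the remaining "pgf" must be added.
So 5 − 2 = 3 new nodes.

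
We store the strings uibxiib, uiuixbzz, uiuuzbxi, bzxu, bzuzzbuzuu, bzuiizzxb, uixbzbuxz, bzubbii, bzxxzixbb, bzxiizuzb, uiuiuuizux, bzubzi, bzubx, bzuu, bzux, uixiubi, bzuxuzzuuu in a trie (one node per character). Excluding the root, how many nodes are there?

For each word, the new-node count is its length minus the longest prefix already in the trie:
  "uibxiib" → 7 new (u, i, b, x, i, i, b)
  "uiuixbzz" → prefix "ui" already present; 6 new (u, i, x, b, z, z)
  "uiuuzbxi" → prefix "uiu" already present; 5 new (u, z, b, x, i)
  "bzxu" → 4 new (b, z, x, u)
  "bzuzzbuzuu" → prefix "bz" already present; 8 new (u, z, z, b, u, z, u, u)
  "bzuiizzxb" → prefix "bzu" already present; 6 new (i, i, z, z, x, b)
  "uixbzbuxz" → prefix "ui" already present; 7 new (x, b, z, b, u, x, z)
  "bzubbii" → prefix "bzu" already present; 4 new (b, b, i, i)
  "bzxxzixbb" → prefix "bzx" already present; 6 new (x, z, i, x, b, b)
  "bzxiizuzb" → prefix "bzx" already present; 6 new (i, i, z, u, z, b)
  "uiuiuuizux" → prefix "uiui" already present; 6 new (u, u, i, z, u, x)
  "bzubzi" → prefix "bzub" already present; 2 new (z, i)
  "bzubx" → prefix "bzub" already present; 1 new (x)
  "bzuu" → prefix "bzu" already present; 1 new (u)
  "bzux" → prefix "bzu" already present; 1 new (x)
  "uixiubi" → prefix "uix" already present; 4 new (i, u, b, i)
  "bzuxuzzuuu" → prefix "bzux" already present; 6 new (u, z, z, u, u, u)
Total nodes = 7 + 6 + 5 + 4 + 8 + 6 + 7 + 4 + 6 + 6 + 6 + 2 + 1 + 1 + 1 + 4 + 6 = 80

80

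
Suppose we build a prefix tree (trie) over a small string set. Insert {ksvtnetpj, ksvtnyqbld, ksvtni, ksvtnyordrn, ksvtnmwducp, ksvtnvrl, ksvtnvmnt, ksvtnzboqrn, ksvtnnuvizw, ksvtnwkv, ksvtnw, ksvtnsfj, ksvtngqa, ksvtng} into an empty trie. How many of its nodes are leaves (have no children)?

12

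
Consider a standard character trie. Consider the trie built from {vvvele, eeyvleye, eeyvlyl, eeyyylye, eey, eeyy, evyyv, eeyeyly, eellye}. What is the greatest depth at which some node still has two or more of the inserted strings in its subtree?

The deepest shared node is where two words last agree before diverging.
e.g. "eeyvleye" and "eeyvlyl" share the prefix "eeyvl" of length 5; no pair shares a longer one.
Longest shared-prefix length: 5

5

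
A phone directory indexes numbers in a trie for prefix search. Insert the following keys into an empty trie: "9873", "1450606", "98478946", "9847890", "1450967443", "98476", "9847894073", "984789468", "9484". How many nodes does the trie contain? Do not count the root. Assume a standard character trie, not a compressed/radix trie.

Insert word by word; a character creates a node only if that edge doesn't already exist:
  "9873" → 4 new (9, 8, 7, 3)
  "1450606" → 7 new (1, 4, 5, 0, 6, 0, 6)
  "98478946" → prefix "98" already present; 6 new (4, 7, 8, 9, 4, 6)
  "9847890" → prefix "984789" already present; 1 new (0)
  "1450967443" → prefix "1450" already present; 6 new (9, 6, 7, 4, 4, 3)
  "98476" → prefix "9847" already present; 1 new (6)
  "9847894073" → prefix "9847894" already present; 3 new (0, 7, 3)
  "984789468" → prefix "98478946" already present; 1 new (8)
  "9484" → prefix "9" already present; 3 new (4, 8, 4)
Total nodes = 4 + 7 + 6 + 1 + 6 + 1 + 3 + 1 + 3 = 32

32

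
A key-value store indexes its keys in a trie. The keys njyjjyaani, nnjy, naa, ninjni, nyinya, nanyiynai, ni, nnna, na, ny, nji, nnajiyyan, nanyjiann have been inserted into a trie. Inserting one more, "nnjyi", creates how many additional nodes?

Walking "nnjyi" from the root, the first 4 characters ("nnjy") follow existing edges; "i" is the first miss.
Each of the 1 remaining characters creates one node.

1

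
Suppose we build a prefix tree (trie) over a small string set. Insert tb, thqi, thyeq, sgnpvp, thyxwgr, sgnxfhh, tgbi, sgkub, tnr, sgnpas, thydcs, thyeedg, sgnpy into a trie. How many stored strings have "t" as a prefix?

Traverse to the node for "t", then collect every word in that subtree.
Words under "t": tb, tgbi, thqi, thydcs, thyeedg, thyeq, thyxwgr, tnr
Count: 8

8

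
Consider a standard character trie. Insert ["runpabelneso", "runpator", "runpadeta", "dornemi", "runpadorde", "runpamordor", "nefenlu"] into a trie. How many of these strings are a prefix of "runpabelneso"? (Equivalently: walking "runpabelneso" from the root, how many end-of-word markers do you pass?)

1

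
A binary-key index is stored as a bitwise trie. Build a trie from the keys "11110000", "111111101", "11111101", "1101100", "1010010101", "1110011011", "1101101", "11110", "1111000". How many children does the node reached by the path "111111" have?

Follow the path "111111" to its node, then look at its outgoing edges.
Distinct next characters after "111111": 0, 1.
That node has 2 child edges.

2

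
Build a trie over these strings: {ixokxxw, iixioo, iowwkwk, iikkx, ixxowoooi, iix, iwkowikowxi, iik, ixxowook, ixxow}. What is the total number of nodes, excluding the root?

39

Trace insertions, counting only characters that open a new branch:
  "ixokxxw" → 7 new (i, x, o, k, x, x, w)
  "iixioo" → prefix "i" already present; 5 new (i, x, i, o, o)
  "iowwkwk" → prefix "i" already present; 6 new (o, w, w, k, w, k)
  "iikkx" → prefix "ii" already present; 3 new (k, k, x)
  "ixxowoooi" → prefix "ix" already present; 7 new (x, o, w, o, o, o, i)
  "iix" → prefix "iix" already present; 0 new (none)
  "iwkowikowxi" → prefix "i" already present; 10 new (w, k, o, w, i, k, o, w, x, i)
  "iik" → prefix "iik" already present; 0 new (none)
  "ixxowook" → prefix "ixxowoo" already present; 1 new (k)
  "ixxow" → prefix "ixxow" already present; 0 new (none)
Total nodes = 7 + 5 + 6 + 3 + 7 + 0 + 10 + 0 + 1 + 0 = 39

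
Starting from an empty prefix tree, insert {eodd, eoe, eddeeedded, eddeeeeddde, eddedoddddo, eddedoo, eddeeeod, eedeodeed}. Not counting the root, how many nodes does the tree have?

Count nodes per top-level branch (shared prefixes stored once):
  'e'-branch (eddedoddddo, eddedoo, eddeeedded, eddeeeeddde, eddeeeod, eedeodeed, eodd, eoe): 37 nodes
Sum: 37

37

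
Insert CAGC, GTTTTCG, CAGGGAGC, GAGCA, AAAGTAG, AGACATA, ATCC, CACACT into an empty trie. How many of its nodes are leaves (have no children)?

A leaf is a node with no children — equivalently, the end of a word that is not a proper prefix of any other stored word.
Those words: "AAAGTAG", "AGACATA", "ATCC", "CACACT", "CAGC", "CAGGGAGC", "GAGCA", "GTTTTCG"
Leaf count: 8

8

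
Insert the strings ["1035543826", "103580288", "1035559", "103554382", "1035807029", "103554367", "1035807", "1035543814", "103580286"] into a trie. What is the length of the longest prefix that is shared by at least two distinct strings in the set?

Equivalently: take the maximum, over all pairs, of their longest common prefix length.
e.g. "103554382" and "1035543826" share the prefix "103554382" of length 9; no pair shares a longer one.
Longest shared-prefix length: 9

9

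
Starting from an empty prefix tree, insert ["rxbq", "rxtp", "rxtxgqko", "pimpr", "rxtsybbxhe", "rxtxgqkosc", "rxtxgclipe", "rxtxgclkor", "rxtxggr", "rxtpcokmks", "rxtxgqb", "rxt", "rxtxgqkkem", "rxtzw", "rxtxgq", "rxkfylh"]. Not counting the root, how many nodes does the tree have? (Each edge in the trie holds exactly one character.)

52

Trace insertions, counting only characters that open a new branch:
  "rxbq" → 4 new (r, x, b, q)
  "rxtp" → prefix "rx" already present; 2 new (t, p)
  "rxtxgqko" → prefix "rxt" already present; 5 new (x, g, q, k, o)
  "pimpr" → 5 new (p, i, m, p, r)
  "rxtsybbxhe" → prefix "rxt" already present; 7 new (s, y, b, b, x, h, e)
  "rxtxgqkosc" → prefix "rxtxgqko" already present; 2 new (s, c)
  "rxtxgclipe" → prefix "rxtxg" already present; 5 new (c, l, i, p, e)
  "rxtxgclkor" → prefix "rxtxgcl" already present; 3 new (k, o, r)
  "rxtxggr" → prefix "rxtxg" already present; 2 new (g, r)
  "rxtpcokmks" → prefix "rxtp" already present; 6 new (c, o, k, m, k, s)
  "rxtxgqb" → prefix "rxtxgq" already present; 1 new (b)
  "rxt" → prefix "rxt" already present; 0 new (none)
  "rxtxgqkkem" → prefix "rxtxgqk" already present; 3 new (k, e, m)
  "rxtzw" → prefix "rxt" already present; 2 new (z, w)
  "rxtxgq" → prefix "rxtxgq" already present; 0 new (none)
  "rxkfylh" → prefix "rx" already present; 5 new (k, f, y, l, h)
Total nodes = 4 + 2 + 5 + 5 + 7 + 2 + 5 + 3 + 2 + 6 + 1 + 0 + 3 + 2 + 0 + 5 = 52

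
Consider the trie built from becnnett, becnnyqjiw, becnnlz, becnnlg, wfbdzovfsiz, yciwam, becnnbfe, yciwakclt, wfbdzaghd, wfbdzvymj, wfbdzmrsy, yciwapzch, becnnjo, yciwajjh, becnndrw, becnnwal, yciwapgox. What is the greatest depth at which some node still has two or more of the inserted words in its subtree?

The deepest shared node is where two words last agree before diverging.
e.g. "becnnlg" and "becnnlz" share the prefix "becnnl" of length 6; no pair shares a longer one.
Longest shared-prefix length: 6

6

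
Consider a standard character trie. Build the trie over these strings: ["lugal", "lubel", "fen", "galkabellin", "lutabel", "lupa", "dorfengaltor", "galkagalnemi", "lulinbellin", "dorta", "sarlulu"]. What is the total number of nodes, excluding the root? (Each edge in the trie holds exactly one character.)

66

Insert word by word; a character creates a node only if that edge doesn't already exist:
  "lugal" → 5 new (l, u, g, a, l)
  "lubel" → prefix "lu" already present; 3 new (b, e, l)
  "fen" → 3 new (f, e, n)
  "galkabellin" → 11 new (g, a, l, k, a, b, e, l, l, i, n)
  "lutabel" → prefix "lu" already present; 5 new (t, a, b, e, l)
  "lupa" → prefix "lu" already present; 2 new (p, a)
  "dorfengaltor" → 12 new (d, o, r, f, e, n, g, a, l, t, o, r)
  "galkagalnemi" → prefix "galka" already present; 7 new (g, a, l, n, e, m, i)
  "lulinbellin" → prefix "lu" already present; 9 new (l, i, n, b, e, l, l, i, n)
  "dorta" → prefix "dor" already present; 2 new (t, a)
  "sarlulu" → 7 new (s, a, r, l, u, l, u)
Total nodes = 5 + 3 + 3 + 11 + 5 + 2 + 12 + 7 + 9 + 2 + 7 = 66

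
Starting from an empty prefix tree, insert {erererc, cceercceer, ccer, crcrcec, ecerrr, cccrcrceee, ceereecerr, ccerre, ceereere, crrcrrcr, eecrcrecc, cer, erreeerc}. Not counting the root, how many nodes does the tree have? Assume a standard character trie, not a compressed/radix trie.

71

Trace insertions, counting only characters that open a new branch:
  "erererc" → 7 new (e, r, e, r, e, r, c)
  "cceercceer" → 10 new (c, c, e, e, r, c, c, e, e, r)
  "ccer" → prefix "cce" already present; 1 new (r)
  "crcrcec" → prefix "c" already present; 6 new (r, c, r, c, e, c)
  "ecerrr" → prefix "e" already present; 5 new (c, e, r, r, r)
  "cccrcrceee" → prefix "cc" already present; 8 new (c, r, c, r, c, e, e, e)
  "ceereecerr" → prefix "c" already present; 9 new (e, e, r, e, e, c, e, r, r)
  "ccerre" → prefix "ccer" already present; 2 new (r, e)
  "ceereere" → prefix "ceeree" already present; 2 new (r, e)
  "crrcrrcr" → prefix "cr" already present; 6 new (r, c, r, r, c, r)
  "eecrcrecc" → prefix "e" already present; 8 new (e, c, r, c, r, e, c, c)
  "cer" → prefix "ce" already present; 1 new (r)
  "erreeerc" → prefix "er" already present; 6 new (r, e, e, e, r, c)
Total nodes = 7 + 10 + 1 + 6 + 5 + 8 + 9 + 2 + 2 + 6 + 8 + 1 + 6 = 71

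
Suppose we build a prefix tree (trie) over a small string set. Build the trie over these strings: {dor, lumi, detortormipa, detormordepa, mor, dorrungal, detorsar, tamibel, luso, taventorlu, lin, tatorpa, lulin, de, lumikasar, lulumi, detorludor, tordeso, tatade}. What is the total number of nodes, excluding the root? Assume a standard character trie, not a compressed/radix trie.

86

For each word, the new-node count is its length minus the longest prefix already in the trie:
  "dor" → 3 new (d, o, r)
  "lumi" → 4 new (l, u, m, i)
  "detortormipa" → prefix "d" already present; 11 new (e, t, o, r, t, o, r, m, i, p, a)
  "detormordepa" → prefix "detor" already present; 7 new (m, o, r, d, e, p, a)
  "mor" → 3 new (m, o, r)
  "dorrungal" → prefix "dor" already present; 6 new (r, u, n, g, a, l)
  "detorsar" → prefix "detor" already present; 3 new (s, a, r)
  "tamibel" → 7 new (t, a, m, i, b, e, l)
  "luso" → prefix "lu" already present; 2 new (s, o)
  "taventorlu" → prefix "ta" already present; 8 new (v, e, n, t, o, r, l, u)
  "lin" → prefix "l" already present; 2 new (i, n)
  "tatorpa" → prefix "ta" already present; 5 new (t, o, r, p, a)
  "lulin" → prefix "lu" already present; 3 new (l, i, n)
  "de" → prefix "de" already present; 0 new (none)
  "lumikasar" → prefix "lumi" already present; 5 new (k, a, s, a, r)
  "lulumi" → prefix "lul" already present; 3 new (u, m, i)
  "detorludor" → prefix "detor" already present; 5 new (l, u, d, o, r)
  "tordeso" → prefix "t" already present; 6 new (o, r, d, e, s, o)
  "tatade" → prefix "tat" already present; 3 new (a, d, e)
Total nodes = 3 + 4 + 11 + 7 + 3 + 6 + 3 + 7 + 2 + 8 + 2 + 5 + 3 + 0 + 5 + 3 + 5 + 6 + 3 = 86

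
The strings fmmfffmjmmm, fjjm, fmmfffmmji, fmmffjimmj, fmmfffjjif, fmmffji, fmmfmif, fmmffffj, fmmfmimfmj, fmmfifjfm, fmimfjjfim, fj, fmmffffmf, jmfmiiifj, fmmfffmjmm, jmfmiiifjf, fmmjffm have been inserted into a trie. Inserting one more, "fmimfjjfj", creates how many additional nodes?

"fmimfjjf" is already a path in the trie; the remaining "j" must be added.
So 9 − 8 = 1 new nodes.

1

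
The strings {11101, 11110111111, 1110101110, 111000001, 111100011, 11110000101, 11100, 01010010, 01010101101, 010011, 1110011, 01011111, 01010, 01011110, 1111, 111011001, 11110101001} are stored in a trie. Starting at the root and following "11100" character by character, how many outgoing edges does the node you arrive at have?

2

Walk "11100" from the root, arriving at one node.
Distinct next characters after "11100": 0, 1.
That node has 2 child edges.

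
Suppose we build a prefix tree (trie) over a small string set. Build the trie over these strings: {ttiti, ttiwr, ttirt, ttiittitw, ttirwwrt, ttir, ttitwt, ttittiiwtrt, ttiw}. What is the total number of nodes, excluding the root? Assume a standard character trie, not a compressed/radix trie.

28

Insert word by word; a character creates a node only if that edge doesn't already exist:
  "ttiti" → 5 new (t, t, i, t, i)
  "ttiwr" → prefix "tti" already present; 2 new (w, r)
  "ttirt" → prefix "tti" already present; 2 new (r, t)
  "ttiittitw" → prefix "tti" already present; 6 new (i, t, t, i, t, w)
  "ttirwwrt" → prefix "ttir" already present; 4 new (w, w, r, t)
  "ttir" → prefix "ttir" already present; 0 new (none)
  "ttitwt" → prefix "ttit" already present; 2 new (w, t)
  "ttittiiwtrt" → prefix "ttit" already present; 7 new (t, i, i, w, t, r, t)
  "ttiw" → prefix "ttiw" already present; 0 new (none)
Total nodes = 5 + 2 + 2 + 6 + 4 + 0 + 2 + 7 + 0 = 28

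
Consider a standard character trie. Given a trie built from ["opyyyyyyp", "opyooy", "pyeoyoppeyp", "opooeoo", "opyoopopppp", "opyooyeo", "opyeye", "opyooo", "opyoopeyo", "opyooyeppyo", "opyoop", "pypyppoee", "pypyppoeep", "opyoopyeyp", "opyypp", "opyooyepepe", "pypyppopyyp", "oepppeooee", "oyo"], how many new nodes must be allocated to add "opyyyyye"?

1

The longest prefix of "opyyyyye" already in the trie is "opyyyyy" (length 7).
New nodes needed: |"opyyyyye"| − 7 = 8 − 7 = 1.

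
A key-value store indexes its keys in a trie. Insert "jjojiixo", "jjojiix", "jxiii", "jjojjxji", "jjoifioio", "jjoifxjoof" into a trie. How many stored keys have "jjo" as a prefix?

5

Walk to "jjo"; the words in its subtree are exactly those with that prefix.
Matches: "jjoifioio", "jjoifxjoof", "jjojiix", "jjojiixo", "jjojjxji"
Count: 5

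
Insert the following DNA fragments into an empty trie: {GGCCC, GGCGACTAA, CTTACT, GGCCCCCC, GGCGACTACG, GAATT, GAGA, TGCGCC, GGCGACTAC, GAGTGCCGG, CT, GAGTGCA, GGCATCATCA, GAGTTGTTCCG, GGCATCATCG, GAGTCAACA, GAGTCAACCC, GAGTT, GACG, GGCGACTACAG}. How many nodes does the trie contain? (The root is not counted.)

For each word, the new-node count is its length minus the longest prefix already in the trie:
  "GGCCC" → 5 new (G, G, C, C, C)
  "GGCGACTAA" → prefix "GGC" already present; 6 new (G, A, C, T, A, A)
  "CTTACT" → 6 new (C, T, T, A, C, T)
  "GGCCCCCC" → prefix "GGCCC" already present; 3 new (C, C, C)
  "GGCGACTACG" → prefix "GGCGACTA" already present; 2 new (C, G)
  "GAATT" → prefix "G" already present; 4 new (A, A, T, T)
  "GAGA" → prefix "GA" already present; 2 new (G, A)
  "TGCGCC" → 6 new (T, G, C, G, C, C)
  "GGCGACTAC" → prefix "GGCGACTAC" already present; 0 new (none)
  "GAGTGCCGG" → prefix "GAG" already present; 6 new (T, G, C, C, G, G)
  "CT" → prefix "CT" already present; 0 new (none)
  "GAGTGCA" → prefix "GAGTGC" already present; 1 new (A)
  "GGCATCATCA" → prefix "GGC" already present; 7 new (A, T, C, A, T, C, A)
  "GAGTTGTTCCG" → prefix "GAGT" already present; 7 new (T, G, T, T, C, C, G)
  "GGCATCATCG" → prefix "GGCATCATC" already present; 1 new (G)
  "GAGTCAACA" → prefix "GAGT" already present; 5 new (C, A, A, C, A)
  "GAGTCAACCC" → prefix "GAGTCAAC" already present; 2 new (C, C)
  "GAGTT" → prefix "GAGTT" already present; 0 new (none)
  "GACG" → prefix "GA" already present; 2 new (C, G)
  "GGCGACTACAG" → prefix "GGCGACTAC" already present; 2 new (A, G)
Total nodes = 5 + 6 + 6 + 3 + 2 + 4 + 2 + 6 + 0 + 6 + 0 + 1 + 7 + 7 + 1 + 5 + 2 + 0 + 2 + 2 = 67

67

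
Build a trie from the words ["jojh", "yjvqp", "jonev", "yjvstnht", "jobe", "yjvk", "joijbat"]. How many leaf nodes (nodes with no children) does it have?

A leaf is a node with no children — equivalently, the end of a word that is not a proper prefix of any other stored word.
Those words: "jobe", "joijbat", "jojh", "jonev", "yjvk", "yjvqp", "yjvstnht"
Leaf count: 7

7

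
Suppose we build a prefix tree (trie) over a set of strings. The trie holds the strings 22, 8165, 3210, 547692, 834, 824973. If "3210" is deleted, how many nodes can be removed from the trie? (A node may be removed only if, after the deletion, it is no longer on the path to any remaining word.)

4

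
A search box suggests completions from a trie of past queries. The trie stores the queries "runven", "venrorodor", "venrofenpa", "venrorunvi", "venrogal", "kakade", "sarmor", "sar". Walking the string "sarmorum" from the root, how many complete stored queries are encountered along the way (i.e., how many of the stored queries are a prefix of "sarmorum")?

2

Walk "sarmorum" from the root; an end-of-word marker is hit whenever a stored word is a prefix of "sarmorum".
Prefixes of the query that are stored words: "sar", "sarmor"
Count: 2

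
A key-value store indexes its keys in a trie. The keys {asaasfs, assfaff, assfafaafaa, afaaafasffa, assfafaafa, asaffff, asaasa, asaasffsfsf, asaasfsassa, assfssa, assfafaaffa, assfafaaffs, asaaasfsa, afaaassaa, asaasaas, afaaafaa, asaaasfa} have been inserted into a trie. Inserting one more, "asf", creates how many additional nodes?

1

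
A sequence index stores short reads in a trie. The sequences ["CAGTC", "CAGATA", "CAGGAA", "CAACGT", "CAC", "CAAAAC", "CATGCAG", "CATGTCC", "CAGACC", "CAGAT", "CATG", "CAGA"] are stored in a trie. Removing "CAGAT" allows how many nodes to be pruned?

0

Walk "CAGAT" from the leaf back toward the root, removing each node that no remaining word uses.
Every node on "CAGAT" is still needed (e.g. by "CAGATA"), so nothing is freed.
Nodes removed: 0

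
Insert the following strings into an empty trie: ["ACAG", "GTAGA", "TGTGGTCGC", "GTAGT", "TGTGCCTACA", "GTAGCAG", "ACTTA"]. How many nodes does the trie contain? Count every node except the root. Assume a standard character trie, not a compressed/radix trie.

31

Trie structure (* marks end of a word):
(root)
├─ A
│  └─ C
│     ├─ A
│     │  └─ G *
│     └─ T
│        └─ T
│           └─ A *
├─ G
│  └─ T
│     └─ A
│        └─ G
│           ├─ A *
│           ├─ C
│           │  └─ A
│           │     └─ G *
│           └─ T *
└─ T
   └─ G
      └─ T
         └─ G
            ├─ C
            │  └─ C
            │     └─ T
            │        └─ A
            │           └─ C
            │              └─ A *
            └─ G
               └─ T
                  └─ C
                     └─ G
                        └─ C *
Counting every labelled node above: 31.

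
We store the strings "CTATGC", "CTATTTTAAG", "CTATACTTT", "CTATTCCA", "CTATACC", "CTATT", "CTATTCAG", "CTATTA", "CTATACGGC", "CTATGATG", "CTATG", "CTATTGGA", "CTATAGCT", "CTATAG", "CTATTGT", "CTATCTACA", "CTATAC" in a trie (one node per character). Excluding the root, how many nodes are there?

Count nodes per top-level branch (shared prefixes stored once):
  'C'-branch (CTATAC, CTATACC, CTATACGGC, CTATACTTT, CTATAG, CTATAGCT, CTATCTACA, CTATG, CTATGATG, CTATGC, CTATT, CTATTA, CTATTCAG, CTATTCCA, CTATTGGA, CTATTGT, CTATTTTAAG): 42 nodes
Sum: 42

42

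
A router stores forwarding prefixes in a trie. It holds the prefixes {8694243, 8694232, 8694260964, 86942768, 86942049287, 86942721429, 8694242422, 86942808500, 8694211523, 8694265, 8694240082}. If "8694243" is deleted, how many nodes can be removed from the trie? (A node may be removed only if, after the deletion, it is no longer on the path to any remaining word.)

1

A node on "8694243"'s path can go only if nothing else ends at it or branches off below it.
The suffix "3" (1 node) is used only by "8694243"; the node for "869424" still has the child "2", so pruning stops there.
Nodes removed: 1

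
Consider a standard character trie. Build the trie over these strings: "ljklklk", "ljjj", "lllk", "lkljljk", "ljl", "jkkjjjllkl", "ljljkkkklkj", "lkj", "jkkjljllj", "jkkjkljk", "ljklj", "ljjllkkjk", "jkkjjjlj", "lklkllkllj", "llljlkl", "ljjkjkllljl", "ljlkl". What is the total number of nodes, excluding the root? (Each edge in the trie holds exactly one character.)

Count nodes per top-level branch (shared prefixes stored once):
  'j'-branch (jkkjjjlj, jkkjjjllkl, jkkjkljk, jkkjljllj): 20 nodes
  'l'-branch (ljjj, ljjkjkllljl, ljjllkkjk, ljklj, ljklklk, ljl, ljljkkkklkj, ljlkl, lkj, lkljljk, lklkllkllj, llljlkl, lllk): 56 nodes
Sum: 76

76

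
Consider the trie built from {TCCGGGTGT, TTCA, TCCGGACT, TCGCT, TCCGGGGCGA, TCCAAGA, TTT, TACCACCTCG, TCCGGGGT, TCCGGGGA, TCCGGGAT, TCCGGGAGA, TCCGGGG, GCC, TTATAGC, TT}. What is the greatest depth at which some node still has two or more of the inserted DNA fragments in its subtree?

7

The deepest shared node is where two words last agree before diverging.
e.g. "TCCGGGAGA" and "TCCGGGAT" share the prefix "TCCGGGA" of length 7; no pair shares a longer one.
Longest shared-prefix length: 7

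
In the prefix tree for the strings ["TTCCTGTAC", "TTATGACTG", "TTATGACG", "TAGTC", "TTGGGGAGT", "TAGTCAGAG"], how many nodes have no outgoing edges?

5

Leaves are exactly the stored words that no other stored word extends.
Those words: "TAGTCAGAG", "TTATGACG", "TTATGACTG", "TTCCTGTAC", "TTGGGGAGT"
Leaf count: 5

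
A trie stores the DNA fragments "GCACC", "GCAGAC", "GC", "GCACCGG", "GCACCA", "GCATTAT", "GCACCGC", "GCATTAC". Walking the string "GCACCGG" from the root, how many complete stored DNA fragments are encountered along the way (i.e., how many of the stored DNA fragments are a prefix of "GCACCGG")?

3

Walk "GCACCGG" from the root; an end-of-word marker is hit whenever a stored word is a prefix of "GCACCGG".
Prefixes of the query that are stored words: "GC", "GCACC", "GCACCGG"
Count: 3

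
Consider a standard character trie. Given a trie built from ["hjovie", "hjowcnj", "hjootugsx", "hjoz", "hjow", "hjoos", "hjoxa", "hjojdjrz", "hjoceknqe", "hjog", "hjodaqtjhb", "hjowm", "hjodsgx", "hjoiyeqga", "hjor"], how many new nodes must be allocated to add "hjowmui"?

2

"hjowm" is already a path in the trie; the remaining "ui" must be added.
New nodes needed: |"hjowmui"| − 5 = 7 − 5 = 2.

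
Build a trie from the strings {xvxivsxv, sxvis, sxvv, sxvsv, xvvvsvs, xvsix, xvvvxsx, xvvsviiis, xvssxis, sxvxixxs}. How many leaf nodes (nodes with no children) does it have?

10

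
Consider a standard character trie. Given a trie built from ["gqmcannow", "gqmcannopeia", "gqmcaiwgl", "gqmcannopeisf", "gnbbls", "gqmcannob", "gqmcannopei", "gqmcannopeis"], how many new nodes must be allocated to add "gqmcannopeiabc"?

Walking "gqmcannopeiabc" from the root, the first 12 characters ("gqmcannopeia") follow existing edges; "b" is the first miss.
So 14 − 12 = 2 new nodes.

2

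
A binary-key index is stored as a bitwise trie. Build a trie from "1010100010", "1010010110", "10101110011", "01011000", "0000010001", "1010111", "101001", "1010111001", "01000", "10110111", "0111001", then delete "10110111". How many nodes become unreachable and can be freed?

5

A node on "10110111"'s path can go only if nothing else ends at it or branches off below it.
The suffix "10111" (5 nodes) is used only by "10110111"; the node for "101" still has the child "0", so pruning stops there.
Nodes removed: 5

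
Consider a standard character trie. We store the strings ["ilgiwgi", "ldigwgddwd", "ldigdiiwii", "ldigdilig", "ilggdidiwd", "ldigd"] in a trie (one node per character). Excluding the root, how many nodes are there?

Trie structure (* marks end of a word):
(root)
├─ i
│  └─ l
│     └─ g
│        ├─ g
│        │  └─ d
│        │     └─ i
│        │        └─ d
│        │           └─ i
│        │              └─ w
│        │                 └─ d *
│        └─ i
│           └─ w
│              └─ g
│                 └─ i *
└─ l
   └─ d
      └─ i
         └─ g
            ├─ d *
            │  └─ i
            │     ├─ i
            │     │  └─ w
            │     │     └─ i
            │     │        └─ i *
            │     └─ l
            │        └─ i
            │           └─ g *
            └─ w
               └─ g
                  └─ d
                     └─ d
                        └─ w
                           └─ d *
Counting every labelled node above: 33.

33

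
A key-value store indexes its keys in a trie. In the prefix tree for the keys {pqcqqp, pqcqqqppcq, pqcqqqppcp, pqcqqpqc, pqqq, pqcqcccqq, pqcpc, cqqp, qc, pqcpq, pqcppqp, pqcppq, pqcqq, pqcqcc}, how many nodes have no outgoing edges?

10

Leaves are exactly the stored words that no other stored word extends.
Those words: "cqqp", "pqcpc", "pqcppqp", "pqcpq", "pqcqcccqq", "pqcqqpqc", "pqcqqqppcp", "pqcqqqppcq", "pqqq", "qc"
Leaf count: 10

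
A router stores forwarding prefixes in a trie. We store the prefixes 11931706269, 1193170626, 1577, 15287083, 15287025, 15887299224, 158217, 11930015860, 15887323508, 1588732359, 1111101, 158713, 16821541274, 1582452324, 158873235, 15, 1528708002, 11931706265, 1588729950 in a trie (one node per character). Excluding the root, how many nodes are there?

78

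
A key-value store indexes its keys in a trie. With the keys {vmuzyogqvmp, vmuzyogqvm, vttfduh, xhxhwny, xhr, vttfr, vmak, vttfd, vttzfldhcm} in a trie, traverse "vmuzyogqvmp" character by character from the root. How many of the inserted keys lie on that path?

2

Traverse "vmuzyogqvmp" character by character; count nodes along the way that are marked as word ends.
Prefixes of the query that are stored words: "vmuzyogqvm", "vmuzyogqvmp"
Count: 2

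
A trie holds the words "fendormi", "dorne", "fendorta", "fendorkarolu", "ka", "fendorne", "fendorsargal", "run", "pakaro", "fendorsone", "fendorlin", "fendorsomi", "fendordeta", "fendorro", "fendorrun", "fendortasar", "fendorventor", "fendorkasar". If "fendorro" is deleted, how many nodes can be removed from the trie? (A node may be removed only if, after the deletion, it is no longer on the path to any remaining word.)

After clearing the end-marker at "fendorro", prune upward until reaching a node still needed by another word.
The suffix "o" (1 node) is used only by "fendorro"; the node for "fendorr" still has the child "u", so pruning stops there.
Nodes removed: 1

1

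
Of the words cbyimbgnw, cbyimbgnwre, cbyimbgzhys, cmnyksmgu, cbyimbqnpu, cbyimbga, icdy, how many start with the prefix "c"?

Traverse to the node for "c", then collect every word in that subtree.
Words under "c": cbyimbga, cbyimbgnw, cbyimbgnwre, cbyimbgzhys, cbyimbqnpu, cmnyksmgu
Count: 6

6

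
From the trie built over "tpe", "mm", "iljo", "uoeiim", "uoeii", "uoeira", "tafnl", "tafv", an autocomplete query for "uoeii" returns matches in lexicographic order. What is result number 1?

Words with prefix "uoeii", in lexicographic order: "uoeii", "uoeiim"
Position 1: uoeii

uoeii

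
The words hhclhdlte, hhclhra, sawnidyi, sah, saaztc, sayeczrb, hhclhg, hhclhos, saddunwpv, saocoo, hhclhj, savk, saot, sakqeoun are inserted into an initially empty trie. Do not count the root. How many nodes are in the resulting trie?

Trace insertions, counting only characters that open a new branch:
  "hhclhdlte" → 9 new (h, h, c, l, h, d, l, t, e)
  "hhclhra" → prefix "hhclh" already present; 2 new (r, a)
  "sawnidyi" → 8 new (s, a, w, n, i, d, y, i)
  "sah" → prefix "sa" already present; 1 new (h)
  "saaztc" → prefix "sa" already present; 4 new (a, z, t, c)
  "sayeczrb" → prefix "sa" already present; 6 new (y, e, c, z, r, b)
  "hhclhg" → prefix "hhclh" already present; 1 new (g)
  "hhclhos" → prefix "hhclh" already present; 2 new (o, s)
  "saddunwpv" → prefix "sa" already present; 7 new (d, d, u, n, w, p, v)
  "saocoo" → prefix "sa" already present; 4 new (o, c, o, o)
  "hhclhj" → prefix "hhclh" already present; 1 new (j)
  "savk" → prefix "sa" already present; 2 new (v, k)
  "saot" → prefix "sao" already present; 1 new (t)
  "sakqeoun" → prefix "sa" already present; 6 new (k, q, e, o, u, n)
Total nodes = 9 + 2 + 8 + 1 + 4 + 6 + 1 + 2 + 7 + 4 + 1 + 2 + 1 + 6 = 54

54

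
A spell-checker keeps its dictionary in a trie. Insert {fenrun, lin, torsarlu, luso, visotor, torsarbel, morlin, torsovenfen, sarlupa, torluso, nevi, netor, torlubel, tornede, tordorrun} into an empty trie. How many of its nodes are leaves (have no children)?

Leaves are exactly the stored words that no other stored word extends.
Those words: "fenrun", "lin", "luso", "morlin", "netor", "nevi", "sarlupa", "tordorrun", "torlubel", "torluso", "tornede", "torsarbel", "torsarlu", "torsovenfen", "visotor"
Leaf count: 15

15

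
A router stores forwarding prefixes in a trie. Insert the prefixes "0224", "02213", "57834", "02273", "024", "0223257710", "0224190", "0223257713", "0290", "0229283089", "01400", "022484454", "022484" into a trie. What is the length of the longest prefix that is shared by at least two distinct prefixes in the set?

Equivalently: take the maximum, over all pairs, of their longest common prefix length.
e.g. "0223257710" and "0223257713" share the prefix "022325771" of length 9; no pair shares a longer one.
Longest shared-prefix length: 9

9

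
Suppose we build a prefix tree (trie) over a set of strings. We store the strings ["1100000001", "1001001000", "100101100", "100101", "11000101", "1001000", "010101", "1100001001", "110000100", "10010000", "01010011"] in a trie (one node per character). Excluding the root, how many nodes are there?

41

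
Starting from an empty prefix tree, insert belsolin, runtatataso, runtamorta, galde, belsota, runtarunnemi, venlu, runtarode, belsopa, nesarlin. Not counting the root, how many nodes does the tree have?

Count nodes per top-level branch (shared prefixes stored once):
  'b'-branch (belsolin, belsopa, belsota): 12 nodes
  'g'-branch (galde): 5 nodes
  'n'-branch (nesarlin): 8 nodes
  'r'-branch (runtamorta, runtarode, runtarunnemi, runtatataso): 26 nodes
  'v'-branch (venlu): 5 nodes
Sum: 56

56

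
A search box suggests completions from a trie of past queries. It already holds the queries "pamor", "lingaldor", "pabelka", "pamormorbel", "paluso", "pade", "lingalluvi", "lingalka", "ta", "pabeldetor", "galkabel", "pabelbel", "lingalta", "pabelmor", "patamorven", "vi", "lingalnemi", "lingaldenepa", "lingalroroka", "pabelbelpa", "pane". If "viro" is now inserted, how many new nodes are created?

2

The longest prefix of "viro" already in the trie is "vi" (length 2).
New nodes needed: |"viro"| − 2 = 4 − 2 = 2.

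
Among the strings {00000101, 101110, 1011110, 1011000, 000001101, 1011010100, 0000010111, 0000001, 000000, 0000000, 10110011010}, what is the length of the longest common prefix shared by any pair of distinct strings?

8

The deepest shared node is where two words last agree before diverging.
"00000101" and "0000010111" agree on "00000101" (8 characters) before diverging; nothing deeper is shared.
Longest shared-prefix length: 8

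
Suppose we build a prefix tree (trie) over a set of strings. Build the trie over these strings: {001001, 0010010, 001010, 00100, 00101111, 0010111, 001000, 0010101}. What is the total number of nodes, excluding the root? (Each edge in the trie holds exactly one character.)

Trace insertions, counting only characters that open a new branch:
  "001001" → 6 new (0, 0, 1, 0, 0, 1)
  "0010010" → prefix "001001" already present; 1 new (0)
  "001010" → prefix "0010" already present; 2 new (1, 0)
  "00100" → prefix "00100" already present; 0 new (none)
  "00101111" → prefix "00101" already present; 3 new (1, 1, 1)
  "0010111" → prefix "0010111" already present; 0 new (none)
  "001000" → prefix "00100" already present; 1 new (0)
  "0010101" → prefix "001010" already present; 1 new (1)
Total nodes = 6 + 1 + 2 + 0 + 3 + 0 + 1 + 1 = 14

14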